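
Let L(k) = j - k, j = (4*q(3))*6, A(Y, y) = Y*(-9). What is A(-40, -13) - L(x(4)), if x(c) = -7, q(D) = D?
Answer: 281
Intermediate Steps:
A(Y, y) = -9*Y
j = 72 (j = (4*3)*6 = 12*6 = 72)
L(k) = 72 - k
A(-40, -13) - L(x(4)) = -9*(-40) - (72 - 1*(-7)) = 360 - (72 + 7) = 360 - 1*79 = 360 - 79 = 281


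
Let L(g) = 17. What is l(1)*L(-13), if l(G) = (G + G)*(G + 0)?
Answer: 34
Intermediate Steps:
l(G) = 2*G**2 (l(G) = (2*G)*G = 2*G**2)
l(1)*L(-13) = (2*1**2)*17 = (2*1)*17 = 2*17 = 34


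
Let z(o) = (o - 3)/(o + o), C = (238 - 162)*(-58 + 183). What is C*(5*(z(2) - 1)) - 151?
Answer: -59526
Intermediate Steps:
C = 9500 (C = 76*125 = 9500)
z(o) = (-3 + o)/(2*o) (z(o) = (-3 + o)/((2*o)) = (-3 + o)*(1/(2*o)) = (-3 + o)/(2*o))
C*(5*(z(2) - 1)) - 151 = 9500*(5*((½)*(-3 + 2)/2 - 1)) - 151 = 9500*(5*((½)*(½)*(-1) - 1)) - 151 = 9500*(5*(-¼ - 1)) - 151 = 9500*(5*(-5/4)) - 151 = 9500*(-25/4) - 151 = -59375 - 151 = -59526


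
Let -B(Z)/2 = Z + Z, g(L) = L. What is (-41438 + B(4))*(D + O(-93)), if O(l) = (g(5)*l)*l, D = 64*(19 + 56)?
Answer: -1991657430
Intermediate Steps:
B(Z) = -4*Z (B(Z) = -2*(Z + Z) = -4*Z)
D = 4800 (D = 64*75 = 4800)
O(l) = 5*l² (O(l) = (5*l)*l = 5*l²)
(-41438 + B(4))*(D + O(-93)) = (-41438 - 4*4)*(4800 + 5*(-93)²) = (-41438 - 16)*(4800 + 5*8649) = -41454*(4800 + 43245) = -41454*48045 = -1991657430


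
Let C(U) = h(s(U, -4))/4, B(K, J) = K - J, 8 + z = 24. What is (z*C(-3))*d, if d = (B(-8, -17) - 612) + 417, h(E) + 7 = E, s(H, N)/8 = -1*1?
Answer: 11160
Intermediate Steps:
s(H, N) = -8 (s(H, N) = 8*(-1*1) = 8*(-1) = -8)
z = 16 (z = -8 + 24 = 16)
h(E) = -7 + E
C(U) = -15/4 (C(U) = (-7 - 8)/4 = -15*1/4 = -15/4)
d = -186 (d = ((-8 - 1*(-17)) - 612) + 417 = ((-8 + 17) - 612) + 417 = (9 - 612) + 417 = -603 + 417 = -186)
(z*C(-3))*d = (16*(-15/4))*(-186) = -60*(-186) = 11160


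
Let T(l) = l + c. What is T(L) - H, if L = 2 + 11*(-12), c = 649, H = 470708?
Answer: -470189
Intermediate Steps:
L = -130 (L = 2 - 132 = -130)
T(l) = 649 + l (T(l) = l + 649 = 649 + l)
T(L) - H = (649 - 130) - 1*470708 = 519 - 470708 = -470189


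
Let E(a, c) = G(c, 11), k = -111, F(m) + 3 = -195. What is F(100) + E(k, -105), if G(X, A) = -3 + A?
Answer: -190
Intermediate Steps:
F(m) = -198 (F(m) = -3 - 195 = -198)
E(a, c) = 8 (E(a, c) = -3 + 11 = 8)
F(100) + E(k, -105) = -198 + 8 = -190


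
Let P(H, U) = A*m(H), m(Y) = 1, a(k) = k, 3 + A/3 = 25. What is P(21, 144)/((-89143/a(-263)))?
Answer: 17358/89143 ≈ 0.19472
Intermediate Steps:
A = 66 (A = -9 + 3*25 = -9 + 75 = 66)
P(H, U) = 66 (P(H, U) = 66*1 = 66)
P(21, 144)/((-89143/a(-263))) = 66/((-89143/(-263))) = 66/((-89143*(-1/263))) = 66/(89143/263) = 66*(263/89143) = 17358/89143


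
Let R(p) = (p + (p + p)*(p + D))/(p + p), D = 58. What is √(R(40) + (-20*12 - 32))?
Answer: I*√694/2 ≈ 13.172*I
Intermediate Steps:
R(p) = (p + 2*p*(58 + p))/(2*p) (R(p) = (p + (p + p)*(p + 58))/(p + p) = (p + (2*p)*(58 + p))/((2*p)) = (p + 2*p*(58 + p))*(1/(2*p)) = (p + 2*p*(58 + p))/(2*p))
√(R(40) + (-20*12 - 32)) = √((117/2 + 40) + (-20*12 - 32)) = √(197/2 + (-240 - 32)) = √(197/2 - 272) = √(-347/2) = I*√694/2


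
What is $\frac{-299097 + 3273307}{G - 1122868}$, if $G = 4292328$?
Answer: $\frac{297421}{316946} \approx 0.9384$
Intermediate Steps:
$\frac{-299097 + 3273307}{G - 1122868} = \frac{-299097 + 3273307}{4292328 - 1122868} = \frac{2974210}{3169460} = 2974210 \cdot \frac{1}{3169460} = \frac{297421}{316946}$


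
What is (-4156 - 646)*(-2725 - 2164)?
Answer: 23476978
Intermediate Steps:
(-4156 - 646)*(-2725 - 2164) = -4802*(-4889) = 23476978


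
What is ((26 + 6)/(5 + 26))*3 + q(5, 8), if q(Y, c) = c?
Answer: 344/31 ≈ 11.097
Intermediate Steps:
((26 + 6)/(5 + 26))*3 + q(5, 8) = ((26 + 6)/(5 + 26))*3 + 8 = (32/31)*3 + 8 = 96/31 + 8 = 344/31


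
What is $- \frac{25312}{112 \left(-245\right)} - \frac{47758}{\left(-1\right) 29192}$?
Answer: $\frac{9149051}{3576020} \approx 2.5584$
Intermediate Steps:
$- \frac{25312}{112 \left(-245\right)} - \frac{47758}{\left(-1\right) 29192} = - \frac{25312}{-27440} - \frac{47758}{-29192} = \left(-25312\right) \left(- \frac{1}{27440}\right) - - \frac{23879}{14596} = \frac{226}{245} + \frac{23879}{14596} = \frac{9149051}{3576020}$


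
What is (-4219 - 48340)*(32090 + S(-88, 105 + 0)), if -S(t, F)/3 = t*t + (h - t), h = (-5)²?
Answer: -447750121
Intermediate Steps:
h = 25
S(t, F) = -75 - 3*t² + 3*t (S(t, F) = -3*(t*t + (25 - t)) = -3*(t² + (25 - t)) = -3*(25 + t² - t) = -75 - 3*t² + 3*t)
(-4219 - 48340)*(32090 + S(-88, 105 + 0)) = (-4219 - 48340)*(32090 + (-75 - 3*(-88)² + 3*(-88))) = -52559*(32090 + (-75 - 3*7744 - 264)) = -52559*(32090 + (-75 - 23232 - 264)) = -52559*(32090 - 23571) = -52559*8519 = -447750121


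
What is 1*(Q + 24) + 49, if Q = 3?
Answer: 76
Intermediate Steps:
1*(Q + 24) + 49 = 1*(3 + 24) + 49 = 1*27 + 49 = 27 + 49 = 76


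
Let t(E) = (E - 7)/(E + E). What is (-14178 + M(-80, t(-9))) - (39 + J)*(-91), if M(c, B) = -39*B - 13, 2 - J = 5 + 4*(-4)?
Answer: -28481/3 ≈ -9493.7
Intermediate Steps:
J = 13 (J = 2 - (5 + 4*(-4)) = 2 - (5 - 16) = 2 - 1*(-11) = 2 + 11 = 13)
t(E) = (-7 + E)/(2*E) (t(E) = (-7 + E)/((2*E)) = (-7 + E)*(1/(2*E)) = (-7 + E)/(2*E))
M(c, B) = -13 - 39*B
(-14178 + M(-80, t(-9))) - (39 + J)*(-91) = (-14178 + (-13 - 39*(-7 - 9)/(2*(-9)))) - (39 + 13)*(-91) = (-14178 + (-13 - 39*(-1)*(-16)/(2*9))) - 52*(-91) = (-14178 + (-13 - 39*8/9)) - 1*(-4732) = (-14178 + (-13 - 104/3)) + 4732 = (-14178 - 143/3) + 4732 = -42677/3 + 4732 = -28481/3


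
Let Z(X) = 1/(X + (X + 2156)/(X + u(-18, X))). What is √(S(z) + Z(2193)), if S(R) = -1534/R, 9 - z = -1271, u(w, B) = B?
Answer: I*√709965627071658230/769827760 ≈ 1.0945*I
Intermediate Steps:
z = 1280 (z = 9 - 1*(-1271) = 9 + 1271 = 1280)
Z(X) = 1/(X + (2156 + X)/(2*X)) (Z(X) = 1/(X + (X + 2156)/(X + X)) = 1/(X + (2156 + X)/((2*X))) = 1/(X + (2156 + X)*(1/(2*X))) = 1/(X + (2156 + X)/(2*X)))
√(S(z) + Z(2193)) = √(-1534/1280 + 2*2193/(2156 + 2193 + 2*2193²)) = √(-1534*1/1280 + 2*2193/(2156 + 2193 + 2*4809249)) = √(-767/640 + 2*2193/(2156 + 2193 + 9618498)) = √(-767/640 + 2*2193/9622847) = √(-767/640 + 2*2193*(1/9622847)) = √(-767/640 + 4386/9622847) = √(-7377916609/6158622080) = I*√709965627071658230/769827760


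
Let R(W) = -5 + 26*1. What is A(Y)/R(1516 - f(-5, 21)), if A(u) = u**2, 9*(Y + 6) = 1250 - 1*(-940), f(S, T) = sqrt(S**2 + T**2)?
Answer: 506944/189 ≈ 2682.2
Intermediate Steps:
Y = 712/3 (Y = -6 + (1250 - 1*(-940))/9 = -6 + (1250 + 940)/9 = -6 + (1/9)*2190 = -6 + 730/3 = 712/3 ≈ 237.33)
R(W) = 21 (R(W) = -5 + 26 = 21)
A(Y)/R(1516 - f(-5, 21)) = (712/3)**2/21 = (506944/9)*(1/21) = 506944/189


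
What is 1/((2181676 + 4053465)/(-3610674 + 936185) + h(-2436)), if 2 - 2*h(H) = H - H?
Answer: -2674489/3560652 ≈ -0.75112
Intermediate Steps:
h(H) = 1 (h(H) = 1 - (H - H)/2 = 1 - 1/2*0 = 1 + 0 = 1)
1/((2181676 + 4053465)/(-3610674 + 936185) + h(-2436)) = 1/((2181676 + 4053465)/(-3610674 + 936185) + 1) = 1/(6235141/(-2674489) + 1) = 1/(6235141*(-1/2674489) + 1) = 1/(-6235141/2674489 + 1) = 1/(-3560652/2674489) = -2674489/3560652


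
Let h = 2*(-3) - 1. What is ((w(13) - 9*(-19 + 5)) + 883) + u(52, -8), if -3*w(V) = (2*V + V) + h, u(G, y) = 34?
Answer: 3097/3 ≈ 1032.3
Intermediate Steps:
h = -7 (h = -6 - 1 = -7)
w(V) = 7/3 - V (w(V) = -((2*V + V) - 7)/3 = -(3*V - 7)/3 = -(-7 + 3*V)/3 = 7/3 - V)
((w(13) - 9*(-19 + 5)) + 883) + u(52, -8) = (((7/3 - 1*13) - 9*(-19 + 5)) + 883) + 34 = (((7/3 - 13) - 9*(-14)) + 883) + 34 = ((-32/3 + 126) + 883) + 34 = (346/3 + 883) + 34 = 2995/3 + 34 = 3097/3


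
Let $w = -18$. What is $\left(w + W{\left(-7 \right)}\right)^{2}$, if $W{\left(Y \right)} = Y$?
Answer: $625$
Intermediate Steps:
$\left(w + W{\left(-7 \right)}\right)^{2} = \left(-18 - 7\right)^{2} = \left(-25\right)^{2} = 625$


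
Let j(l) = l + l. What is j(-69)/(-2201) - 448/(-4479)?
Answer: 1604150/9858279 ≈ 0.16272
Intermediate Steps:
j(l) = 2*l
j(-69)/(-2201) - 448/(-4479) = (2*(-69))/(-2201) - 448/(-4479) = -138*(-1/2201) - 448*(-1/4479) = 138/2201 + 448/4479 = 1604150/9858279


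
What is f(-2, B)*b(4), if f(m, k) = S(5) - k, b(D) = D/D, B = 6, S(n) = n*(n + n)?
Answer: 44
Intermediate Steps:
S(n) = 2*n² (S(n) = n*(2*n) = 2*n²)
b(D) = 1
f(m, k) = 50 - k (f(m, k) = 2*5² - k = 2*25 - k = 50 - k)
f(-2, B)*b(4) = (50 - 1*6)*1 = (50 - 6)*1 = 44*1 = 44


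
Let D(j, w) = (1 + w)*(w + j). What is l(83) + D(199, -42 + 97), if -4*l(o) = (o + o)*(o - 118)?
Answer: 31353/2 ≈ 15677.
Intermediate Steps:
l(o) = -o*(-118 + o)/2 (l(o) = -(o + o)*(o - 118)/4 = -2*o*(-118 + o)/4 = -o*(-118 + o)/2)
D(j, w) = (1 + w)*(j + w)
l(83) + D(199, -42 + 97) = (½)*83*(118 - 1*83) + (199 + (-42 + 97) + (-42 + 97)² + 199*(-42 + 97)) = (½)*83*(118 - 83) + (199 + 55 + 55² + 199*55) = (½)*83*35 + (199 + 55 + 3025 + 10945) = 2905/2 + 14224 = 31353/2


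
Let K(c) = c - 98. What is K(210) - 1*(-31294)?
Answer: 31406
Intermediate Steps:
K(c) = -98 + c
K(210) - 1*(-31294) = (-98 + 210) - 1*(-31294) = 112 + 31294 = 31406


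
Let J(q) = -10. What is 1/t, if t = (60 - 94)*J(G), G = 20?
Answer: 1/340 ≈ 0.0029412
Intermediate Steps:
t = 340 (t = (60 - 94)*(-10) = -34*(-10) = 340)
1/t = 1/340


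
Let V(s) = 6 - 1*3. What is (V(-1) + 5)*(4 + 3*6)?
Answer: 176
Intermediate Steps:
V(s) = 3 (V(s) = 6 - 3 = 3)
(V(-1) + 5)*(4 + 3*6) = (3 + 5)*(4 + 3*6) = 8*(4 + 18) = 8*22 = 176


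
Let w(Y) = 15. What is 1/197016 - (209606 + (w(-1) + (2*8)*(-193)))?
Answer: -40690305527/197016 ≈ -2.0653e+5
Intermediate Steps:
1/197016 - (209606 + (w(-1) + (2*8)*(-193))) = 1/197016 - (209606 + (15 + (2*8)*(-193))) = 1/197016 - (209606 + (15 + 16*(-193))) = 1/197016 - (209606 + (15 - 3088)) = 1/197016 - (209606 - 3073) = 1/197016 - 1*206533 = 1/197016 - 206533 = -40690305527/197016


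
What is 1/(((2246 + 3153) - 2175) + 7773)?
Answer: 1/10997 ≈ 9.0934e-5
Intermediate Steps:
1/(((2246 + 3153) - 2175) + 7773) = 1/((5399 - 2175) + 7773) = 1/(3224 + 7773) = 1/10997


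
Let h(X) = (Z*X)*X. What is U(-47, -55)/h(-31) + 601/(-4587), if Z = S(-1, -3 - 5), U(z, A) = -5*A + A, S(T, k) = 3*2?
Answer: -136457/1469369 ≈ -0.092868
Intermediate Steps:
S(T, k) = 6
U(z, A) = -4*A
Z = 6
h(X) = 6*X² (h(X) = (6*X)*X = 6*X²)
U(-47, -55)/h(-31) + 601/(-4587) = (-4*(-55))/((6*(-31)²)) + 601/(-4587) = 220/((6*961)) + 601*(-1/4587) = 220/5766 - 601/4587 = 220*(1/5766) - 601/4587 = 110/2883 - 601/4587 = -136457/1469369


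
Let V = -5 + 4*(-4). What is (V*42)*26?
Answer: -22932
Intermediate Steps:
V = -21 (V = -5 - 16 = -21)
(V*42)*26 = -21*42*26 = -882*26 = -22932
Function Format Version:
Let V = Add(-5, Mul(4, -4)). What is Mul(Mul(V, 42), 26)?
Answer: -22932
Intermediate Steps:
V = -21 (V = Add(-5, -16) = -21)
Mul(Mul(V, 42), 26) = Mul(Mul(-21, 42), 26) = Mul(-882, 26) = -22932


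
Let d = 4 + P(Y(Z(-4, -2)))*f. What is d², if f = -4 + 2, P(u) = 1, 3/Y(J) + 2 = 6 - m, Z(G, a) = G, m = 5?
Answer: 4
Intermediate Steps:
Y(J) = -3 (Y(J) = 3/(-2 + (6 - 1*5)) = 3/(-2 + (6 - 5)) = 3/(-2 + 1) = 3/(-1) = 3*(-1) = -3)
f = -2
d = 2 (d = 4 + 1*(-2) = 4 - 2 = 2)
d² = 2² = 4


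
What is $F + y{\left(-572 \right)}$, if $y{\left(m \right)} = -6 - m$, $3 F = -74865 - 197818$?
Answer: $- \frac{270985}{3} \approx -90328.0$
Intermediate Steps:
$F = - \frac{272683}{3}$ ($F = \frac{-74865 - 197818}{3} = \frac{1}{3} \left(-272683\right) = - \frac{272683}{3} \approx -90894.0$)
$F + y{\left(-572 \right)} = - \frac{272683}{3} - -566 = - \frac{272683}{3} + \left(-6 + 572\right) = - \frac{272683}{3} + 566 = - \frac{270985}{3}$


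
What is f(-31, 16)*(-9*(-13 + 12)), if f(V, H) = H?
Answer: 144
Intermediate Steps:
f(-31, 16)*(-9*(-13 + 12)) = 16*(-9*(-13 + 12)) = 16*(-9*(-1)) = 16*9 = 144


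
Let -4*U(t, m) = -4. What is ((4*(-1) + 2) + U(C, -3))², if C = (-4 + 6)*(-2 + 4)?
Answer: 1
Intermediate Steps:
C = 4 (C = 2*2 = 4)
U(t, m) = 1 (U(t, m) = -¼*(-4) = 1)
((4*(-1) + 2) + U(C, -3))² = ((4*(-1) + 2) + 1)² = ((-4 + 2) + 1)² = (-2 + 1)² = (-1)² = 1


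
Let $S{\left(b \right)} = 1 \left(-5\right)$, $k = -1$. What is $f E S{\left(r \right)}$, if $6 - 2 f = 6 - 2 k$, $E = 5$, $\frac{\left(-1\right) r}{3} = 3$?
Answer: $25$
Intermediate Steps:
$r = -9$ ($r = \left(-3\right) 3 = -9$)
$S{\left(b \right)} = -5$
$f = -1$ ($f = 3 - \frac{6 - -2}{2} = 3 - \frac{6 + 2}{2} = 3 - 4 = -1$)
$f E S{\left(r \right)} = \left(-1\right) 5 \left(-5\right) = \left(-5\right) \left(-5\right) = 25$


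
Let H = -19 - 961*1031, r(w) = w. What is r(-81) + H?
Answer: -990891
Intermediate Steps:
H = -990810 (H = -19 - 990791 = -990810)
r(-81) + H = -81 - 990810 = -990891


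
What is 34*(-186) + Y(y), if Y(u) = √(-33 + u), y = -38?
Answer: -6324 + I*√71 ≈ -6324.0 + 8.4261*I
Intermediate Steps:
34*(-186) + Y(y) = 34*(-186) + √(-33 - 38) = -6324 + √(-71) = -6324 + I*√71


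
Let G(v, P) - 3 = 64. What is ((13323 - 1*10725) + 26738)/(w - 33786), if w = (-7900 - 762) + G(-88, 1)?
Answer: -29336/42381 ≈ -0.69220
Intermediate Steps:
G(v, P) = 67 (G(v, P) = 3 + 64 = 67)
w = -8595 (w = (-7900 - 762) + 67 = -8662 + 67 = -8595)
((13323 - 1*10725) + 26738)/(w - 33786) = ((13323 - 1*10725) + 26738)/(-8595 - 33786) = ((13323 - 10725) + 26738)/(-42381) = (2598 + 26738)*(-1/42381) = 29336*(-1/42381) = -29336/42381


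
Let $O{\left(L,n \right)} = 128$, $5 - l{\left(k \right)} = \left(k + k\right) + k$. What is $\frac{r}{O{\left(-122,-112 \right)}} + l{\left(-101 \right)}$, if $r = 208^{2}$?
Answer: $646$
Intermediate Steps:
$l{\left(k \right)} = 5 - 3 k$ ($l{\left(k \right)} = 5 - \left(\left(k + k\right) + k\right) = 5 - \left(2 k + k\right) = 5 - 3 k$)
$r = 43264$
$\frac{r}{O{\left(-122,-112 \right)}} + l{\left(-101 \right)} = \frac{43264}{128} + \left(5 - -303\right) = 43264 \cdot \frac{1}{128} + \left(5 + 303\right) = 338 + 308 = 646$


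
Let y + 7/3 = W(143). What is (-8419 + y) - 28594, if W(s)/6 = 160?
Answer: -108166/3 ≈ -36055.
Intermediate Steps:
W(s) = 960 (W(s) = 6*160 = 960)
y = 2873/3 (y = -7/3 + 960 = 2873/3 ≈ 957.67)
(-8419 + y) - 28594 = (-8419 + 2873/3) - 28594 = -22384/3 - 28594 = -108166/3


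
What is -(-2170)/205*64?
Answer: 27776/41 ≈ 677.46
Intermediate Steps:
-(-2170)/205*64 = -70*(-31/205)*64 = (434/41)*64 = 27776/41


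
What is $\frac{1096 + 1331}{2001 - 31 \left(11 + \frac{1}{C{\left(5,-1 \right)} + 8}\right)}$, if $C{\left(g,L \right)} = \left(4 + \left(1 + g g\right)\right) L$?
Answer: $\frac{53394}{36551} \approx 1.4608$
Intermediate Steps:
$C{\left(g,L \right)} = L \left(5 + g^{2}\right)$ ($C{\left(g,L \right)} = \left(4 + \left(1 + g^{2}\right)\right) L = \left(5 + g^{2}\right) L = L \left(5 + g^{2}\right)$)
$\frac{1096 + 1331}{2001 - 31 \left(11 + \frac{1}{C{\left(5,-1 \right)} + 8}\right)} = \frac{1096 + 1331}{2001 - 31 \left(11 + \frac{1}{- (5 + 5^{2}) + 8}\right)} = \frac{2427}{2001 - 31 \left(11 + \frac{1}{- (5 + 25) + 8}\right)} = \frac{2427}{2001 - 31 \left(11 + \frac{1}{\left(-1\right) 30 + 8}\right)} = \frac{2427}{2001 - 31 \left(11 + \frac{1}{-30 + 8}\right)} = \frac{2427}{2001 - 31 \left(11 + \frac{1}{-22}\right)} = \frac{2427}{2001 - 31 \left(11 - \frac{1}{22}\right)} = \frac{2427}{2001 - \frac{7471}{22}} = \frac{2427}{\frac{36551}{22}} = 2427 \cdot \frac{22}{36551} = \frac{53394}{36551}$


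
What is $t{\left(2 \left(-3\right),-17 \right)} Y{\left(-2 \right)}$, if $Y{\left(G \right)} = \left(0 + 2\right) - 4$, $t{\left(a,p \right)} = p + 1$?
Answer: $32$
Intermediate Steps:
$t{\left(a,p \right)} = 1 + p$
$Y{\left(G \right)} = -2$ ($Y{\left(G \right)} = 2 - 4 = -2$)
$t{\left(2 \left(-3\right),-17 \right)} Y{\left(-2 \right)} = \left(1 - 17\right) \left(-2\right) = \left(-16\right) \left(-2\right) = 32$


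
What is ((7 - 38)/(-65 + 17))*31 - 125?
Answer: -5039/48 ≈ -104.98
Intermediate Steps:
((7 - 38)/(-65 + 17))*31 - 125 = -31/(-48)*31 - 125 = -31*(-1/48)*31 - 125 = (31/48)*31 - 125 = 961/48 - 125 = -5039/48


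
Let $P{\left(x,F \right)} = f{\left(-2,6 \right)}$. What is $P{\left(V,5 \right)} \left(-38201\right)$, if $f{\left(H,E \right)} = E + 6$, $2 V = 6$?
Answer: $-458412$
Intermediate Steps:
$V = 3$ ($V = \frac{1}{2} \cdot 6 = 3$)
$f{\left(H,E \right)} = 6 + E$
$P{\left(x,F \right)} = 12$ ($P{\left(x,F \right)} = 6 + 6 = 12$)
$P{\left(V,5 \right)} \left(-38201\right) = 12 \left(-38201\right) = -458412$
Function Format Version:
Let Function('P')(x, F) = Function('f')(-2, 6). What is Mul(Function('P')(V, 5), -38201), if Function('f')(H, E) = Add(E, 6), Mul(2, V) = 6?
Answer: -458412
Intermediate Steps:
V = 3 (V = Mul(Rational(1, 2), 6) = 3)
Function('f')(H, E) = Add(6, E)
Function('P')(x, F) = 12 (Function('P')(x, F) = Add(6, 6) = 12)
Mul(Function('P')(V, 5), -38201) = Mul(12, -38201) = -458412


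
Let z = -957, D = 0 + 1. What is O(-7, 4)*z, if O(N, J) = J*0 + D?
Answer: -957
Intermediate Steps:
D = 1
O(N, J) = 1 (O(N, J) = J*0 + 1 = 0 + 1 = 1)
O(-7, 4)*z = 1*(-957) = -957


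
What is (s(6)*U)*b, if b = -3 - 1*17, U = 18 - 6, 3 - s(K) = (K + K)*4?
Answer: 10800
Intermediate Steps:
s(K) = 3 - 8*K (s(K) = 3 - (K + K)*4 = 3 - 2*K*4 = 3 - 8*K)
U = 12
b = -20 (b = -3 - 17 = -20)
(s(6)*U)*b = ((3 - 8*6)*12)*(-20) = ((3 - 48)*12)*(-20) = -45*12*(-20) = -540*(-20) = 10800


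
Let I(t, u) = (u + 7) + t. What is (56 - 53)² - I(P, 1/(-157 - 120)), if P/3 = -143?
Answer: 119388/277 ≈ 431.00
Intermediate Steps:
P = -429 (P = 3*(-143) = -429)
I(t, u) = 7 + t + u (I(t, u) = (7 + u) + t = 7 + t + u)
(56 - 53)² - I(P, 1/(-157 - 120)) = (56 - 53)² - (7 - 429 + 1/(-157 - 120)) = 3² - (7 - 429 + 1/(-277)) = 9 - (7 - 429 - 1/277) = 9 - 1*(-116895/277) = 9 + 116895/277 = 119388/277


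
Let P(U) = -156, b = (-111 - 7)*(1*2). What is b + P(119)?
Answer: -392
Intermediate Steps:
b = -236 (b = -118*2 = -236)
b + P(119) = -236 - 156 = -392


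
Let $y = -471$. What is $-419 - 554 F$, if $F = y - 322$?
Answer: $438903$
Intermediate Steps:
$F = -793$ ($F = -471 - 322 = -793$)
$-419 - 554 F = -419 - -439322 = -419 + 439322 = 438903$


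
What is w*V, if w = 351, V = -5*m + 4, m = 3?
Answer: -3861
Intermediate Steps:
V = -11 (V = -5*3 + 4 = -15 + 4 = -11)
w*V = 351*(-11) = -3861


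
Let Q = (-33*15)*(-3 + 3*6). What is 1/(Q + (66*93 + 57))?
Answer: -1/1230 ≈ -0.00081301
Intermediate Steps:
Q = -7425 (Q = -495*(-3 + 18) = -495*15 = -7425)
1/(Q + (66*93 + 57)) = 1/(-7425 + (66*93 + 57)) = 1/(-7425 + (6138 + 57)) = 1/(-7425 + 6195) = 1/(-1230) = -1/1230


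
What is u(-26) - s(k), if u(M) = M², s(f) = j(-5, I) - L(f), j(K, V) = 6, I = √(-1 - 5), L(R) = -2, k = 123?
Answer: 668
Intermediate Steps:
I = I*√6 (I = √(-6) = I*√6 ≈ 2.4495*I)
s(f) = 8 (s(f) = 6 - 1*(-2) = 6 + 2 = 8)
u(-26) - s(k) = (-26)² - 1*8 = 676 - 8 = 668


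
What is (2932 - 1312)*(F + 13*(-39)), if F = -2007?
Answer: -4072680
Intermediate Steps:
(2932 - 1312)*(F + 13*(-39)) = (2932 - 1312)*(-2007 + 13*(-39)) = 1620*(-2007 - 507) = 1620*(-2514) = -4072680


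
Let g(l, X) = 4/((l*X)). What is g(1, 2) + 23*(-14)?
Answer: -320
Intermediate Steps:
g(l, X) = 4/(X*l) (g(l, X) = 4/((X*l)) = 4*(1/(X*l)) = 4/(X*l))
g(1, 2) + 23*(-14) = 4/(2*1) + 23*(-14) = 4*(½)*1 - 322 = 2 - 322 = -320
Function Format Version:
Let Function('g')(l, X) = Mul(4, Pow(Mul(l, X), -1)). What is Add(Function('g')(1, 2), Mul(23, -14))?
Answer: -320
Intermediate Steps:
Function('g')(l, X) = Mul(4, Pow(X, -1), Pow(l, -1)) (Function('g')(l, X) = Mul(4, Pow(Mul(X, l), -1)) = Mul(4, Mul(Pow(X, -1), Pow(l, -1))) = Mul(4, Pow(X, -1), Pow(l, -1)))
Add(Function('g')(1, 2), Mul(23, -14)) = Add(Mul(4, Pow(2, -1), Pow(1, -1)), Mul(23, -14)) = Add(Mul(4, Rational(1, 2), 1), -322) = Add(2, -322) = -320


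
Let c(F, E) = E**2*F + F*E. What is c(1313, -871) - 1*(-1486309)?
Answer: 996438319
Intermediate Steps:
c(F, E) = E*F + F*E**2 (c(F, E) = F*E**2 + E*F = E*F + F*E**2)
c(1313, -871) - 1*(-1486309) = -871*1313*(1 - 871) - 1*(-1486309) = -871*1313*(-870) + 1486309 = 994952010 + 1486309 = 996438319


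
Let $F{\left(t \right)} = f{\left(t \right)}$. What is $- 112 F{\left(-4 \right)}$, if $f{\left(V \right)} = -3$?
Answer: $336$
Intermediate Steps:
$F{\left(t \right)} = -3$
$- 112 F{\left(-4 \right)} = \left(-112\right) \left(-3\right) = 336$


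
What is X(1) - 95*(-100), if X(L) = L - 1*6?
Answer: 9495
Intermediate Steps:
X(L) = -6 + L (X(L) = L - 6 = -6 + L)
X(1) - 95*(-100) = (-6 + 1) - 95*(-100) = -5 + 9500 = 9495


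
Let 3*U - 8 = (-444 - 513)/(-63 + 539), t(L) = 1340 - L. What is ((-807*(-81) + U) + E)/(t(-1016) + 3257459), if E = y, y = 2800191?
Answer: 818403935/931003164 ≈ 0.87906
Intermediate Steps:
U = 2851/1428 (U = 8/3 + ((-444 - 513)/(-63 + 539))/3 = 8/3 + (-957/476)/3 = 8/3 + (-957*1/476)/3 = 8/3 + (⅓)*(-957/476) = 8/3 - 319/476 = 2851/1428 ≈ 1.9965)
E = 2800191
((-807*(-81) + U) + E)/(t(-1016) + 3257459) = ((-807*(-81) + 2851/1428) + 2800191)/((1340 - 1*(-1016)) + 3257459) = ((65367 + 2851/1428) + 2800191)/((1340 + 1016) + 3257459) = (93346927/1428 + 2800191)/(2356 + 3257459) = (4092019675/1428)/3259815 = (4092019675/1428)*(1/3259815) = 818403935/931003164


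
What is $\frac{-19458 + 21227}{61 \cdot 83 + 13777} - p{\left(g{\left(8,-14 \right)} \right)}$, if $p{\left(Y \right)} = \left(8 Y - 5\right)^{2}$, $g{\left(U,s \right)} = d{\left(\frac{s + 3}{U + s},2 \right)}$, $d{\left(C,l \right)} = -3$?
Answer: $- \frac{15842671}{18840} \approx -840.91$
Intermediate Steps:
$g{\left(U,s \right)} = -3$
$p{\left(Y \right)} = \left(-5 + 8 Y\right)^{2}$
$\frac{-19458 + 21227}{61 \cdot 83 + 13777} - p{\left(g{\left(8,-14 \right)} \right)} = \frac{-19458 + 21227}{61 \cdot 83 + 13777} - \left(-5 + 8 \left(-3\right)\right)^{2} = \frac{1769}{5063 + 13777} - \left(-5 - 24\right)^{2} = \frac{1769}{18840} - \left(-29\right)^{2} = 1769 \cdot \frac{1}{18840} - 841 = \frac{1769}{18840} - 841 = - \frac{15842671}{18840}$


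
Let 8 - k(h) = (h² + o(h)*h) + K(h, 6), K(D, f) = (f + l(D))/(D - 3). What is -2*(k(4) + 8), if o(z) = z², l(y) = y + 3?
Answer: 154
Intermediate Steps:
l(y) = 3 + y
K(D, f) = (3 + D + f)/(-3 + D) (K(D, f) = (f + (3 + D))/(D - 3) = (3 + D + f)/(-3 + D))
k(h) = 8 - h² - h³ - (9 + h)/(-3 + h) (k(h) = 8 - ((h² + h²*h) + (3 + h + 6)/(-3 + h)) = 8 - ((h² + h³) + (9 + h)/(-3 + h)) = 8 - (h² + h³ + (9 + h)/(-3 + h)) = 8 + (-h² - h³ - (9 + h)/(-3 + h)) = 8 - h² - h³ - (9 + h)/(-3 + h))
-2*(k(4) + 8) = -2*((-9 - 1*4 + (-3 + 4)*(8 - 1*4² - 1*4³))/(-3 + 4) + 8) = -2*((-9 - 4 + 1*(8 - 1*16 - 1*64))/1 + 8) = -2*(1*(-9 - 4 + 1*(8 - 16 - 64)) + 8) = -2*(1*(-9 - 4 + 1*(-72)) + 8) = -2*(1*(-9 - 4 - 72) + 8) = -2*(1*(-85) + 8) = -2*(-85 + 8) = -2*(-77) = 154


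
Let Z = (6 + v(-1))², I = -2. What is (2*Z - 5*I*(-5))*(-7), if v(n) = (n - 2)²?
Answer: -2800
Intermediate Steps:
v(n) = (-2 + n)²
Z = 225 (Z = (6 + (-2 - 1)²)² = (6 + (-3)²)² = (6 + 9)² = 15² = 225)
(2*Z - 5*I*(-5))*(-7) = (2*225 - 5*(-2)*(-5))*(-7) = (450 + 10*(-5))*(-7) = (450 - 50)*(-7) = 400*(-7) = -2800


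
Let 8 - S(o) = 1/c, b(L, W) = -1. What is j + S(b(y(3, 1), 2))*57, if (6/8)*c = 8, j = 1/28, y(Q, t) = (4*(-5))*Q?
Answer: 100955/224 ≈ 450.69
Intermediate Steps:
y(Q, t) = -20*Q
j = 1/28 ≈ 0.035714
c = 32/3 (c = (4/3)*8 = 32/3 ≈ 10.667)
S(o) = 253/32 (S(o) = 8 - 1/32/3 = 8 - 1*3/32 = 8 - 3/32 = 253/32)
j + S(b(y(3, 1), 2))*57 = 1/28 + (253/32)*57 = 1/28 + 14421/32 = 100955/224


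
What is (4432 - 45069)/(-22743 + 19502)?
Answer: 40637/3241 ≈ 12.538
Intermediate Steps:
(4432 - 45069)/(-22743 + 19502) = -40637/(-3241) = -40637*(-1/3241) = 40637/3241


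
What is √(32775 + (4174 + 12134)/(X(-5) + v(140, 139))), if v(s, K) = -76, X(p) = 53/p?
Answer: √6109645155/433 ≈ 180.52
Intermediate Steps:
√(32775 + (4174 + 12134)/(X(-5) + v(140, 139))) = √(32775 + (4174 + 12134)/(53/(-5) - 76)) = √(32775 + 16308/(53*(-⅕) - 76)) = √(32775 + 16308/(-53/5 - 76)) = √(32775 + 16308/(-433/5)) = √(32775 + 16308*(-5/433)) = √(32775 - 81540/433) = √(14110035/433) = √6109645155/433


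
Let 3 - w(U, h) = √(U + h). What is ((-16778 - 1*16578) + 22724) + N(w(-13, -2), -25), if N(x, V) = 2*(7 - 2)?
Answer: -10622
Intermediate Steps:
w(U, h) = 3 - √(U + h)
N(x, V) = 10 (N(x, V) = 2*5 = 10)
((-16778 - 1*16578) + 22724) + N(w(-13, -2), -25) = ((-16778 - 1*16578) + 22724) + 10 = ((-16778 - 16578) + 22724) + 10 = (-33356 + 22724) + 10 = -10632 + 10 = -10622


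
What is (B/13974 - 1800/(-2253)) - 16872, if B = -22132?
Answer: -88535501030/5247237 ≈ -16873.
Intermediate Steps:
(B/13974 - 1800/(-2253)) - 16872 = (-22132/13974 - 1800/(-2253)) - 16872 = (-22132*1/13974 - 1800*(-1/2253)) - 16872 = (-11066/6987 + 600/751) - 16872 = -4118366/5247237 - 16872 = -88535501030/5247237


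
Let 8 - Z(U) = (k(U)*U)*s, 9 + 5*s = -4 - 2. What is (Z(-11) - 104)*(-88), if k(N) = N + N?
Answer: -55440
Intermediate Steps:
k(N) = 2*N
s = -3 (s = -9/5 + (-4 - 2)/5 = -9/5 + (⅕)*(-6) = -9/5 - 6/5 = -3)
Z(U) = 8 + 6*U² (Z(U) = 8 - (2*U)*U*(-3) = 8 - 2*U²*(-3) = 8 - (-6)*U² = 8 + 6*U²)
(Z(-11) - 104)*(-88) = ((8 + 6*(-11)²) - 104)*(-88) = ((8 + 6*121) - 104)*(-88) = ((8 + 726) - 104)*(-88) = (734 - 104)*(-88) = 630*(-88) = -55440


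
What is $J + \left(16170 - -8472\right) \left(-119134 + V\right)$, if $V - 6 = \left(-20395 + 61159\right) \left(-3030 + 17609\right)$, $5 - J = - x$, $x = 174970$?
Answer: $14641764711351$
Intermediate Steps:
$J = 174975$ ($J = 5 - \left(-1\right) 174970 = 5 - -174970 = 5 + 174970 = 174975$)
$V = 594298362$ ($V = 6 + \left(-20395 + 61159\right) \left(-3030 + 17609\right) = 6 + 40764 \cdot 14579 = 6 + 594298356 = 594298362$)
$J + \left(16170 - -8472\right) \left(-119134 + V\right) = 174975 + \left(16170 - -8472\right) \left(-119134 + 594298362\right) = 174975 + \left(16170 + 8472\right) 594179228 = 174975 + 24642 \cdot 594179228 = 174975 + 14641764536376 = 14641764711351$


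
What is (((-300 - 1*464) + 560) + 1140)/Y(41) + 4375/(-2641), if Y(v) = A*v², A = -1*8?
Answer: -7663372/4439521 ≈ -1.7262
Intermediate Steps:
A = -8
Y(v) = -8*v²
(((-300 - 1*464) + 560) + 1140)/Y(41) + 4375/(-2641) = (((-300 - 1*464) + 560) + 1140)/((-8*41²)) + 4375/(-2641) = (((-300 - 464) + 560) + 1140)/((-8*1681)) + 4375*(-1/2641) = ((-764 + 560) + 1140)/(-13448) - 4375/2641 = (-204 + 1140)*(-1/13448) - 4375/2641 = 936*(-1/13448) - 4375/2641 = -117/1681 - 4375/2641 = -7663372/4439521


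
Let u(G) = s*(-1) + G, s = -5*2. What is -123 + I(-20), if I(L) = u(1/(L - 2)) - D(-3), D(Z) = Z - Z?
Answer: -2487/22 ≈ -113.05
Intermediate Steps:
s = -10
D(Z) = 0
u(G) = 10 + G (u(G) = -10*(-1) + G = 10 + G)
I(L) = 10 + 1/(-2 + L) (I(L) = (10 + 1/(L - 2)) - 1*0 = (10 + 1/(-2 + L)) + 0 = 10 + 1/(-2 + L))
-123 + I(-20) = -123 + (-19 + 10*(-20))/(-2 - 20) = -123 + (-19 - 200)/(-22) = -123 - 1/22*(-219) = -123 + 219/22 = -2487/22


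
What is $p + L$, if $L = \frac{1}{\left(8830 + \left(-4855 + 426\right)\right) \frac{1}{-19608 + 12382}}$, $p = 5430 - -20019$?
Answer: $\frac{111993823}{4401} \approx 25447.0$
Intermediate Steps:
$p = 25449$ ($p = 5430 + 20019 = 25449$)
$L = - \frac{7226}{4401}$ ($L = \frac{1}{\left(8830 - 4429\right) \frac{1}{-7226}} = \frac{1}{4401 \left(- \frac{1}{7226}\right)} = \frac{1}{- \frac{4401}{7226}} = - \frac{7226}{4401} \approx -1.6419$)
$p + L = 25449 - \frac{7226}{4401} = \frac{111993823}{4401}$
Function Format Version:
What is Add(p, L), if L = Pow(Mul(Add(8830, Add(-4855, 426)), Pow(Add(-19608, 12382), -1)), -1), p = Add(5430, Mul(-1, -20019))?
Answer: Rational(111993823, 4401) ≈ 25447.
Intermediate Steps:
p = 25449 (p = Add(5430, 20019) = 25449)
L = Rational(-7226, 4401) (L = Pow(Mul(Add(8830, -4429), Pow(-7226, -1)), -1) = Pow(Mul(4401, Rational(-1, 7226)), -1) = Pow(Rational(-4401, 7226), -1) = Rational(-7226, 4401) ≈ -1.6419)
Add(p, L) = Add(25449, Rational(-7226, 4401)) = Rational(111993823, 4401)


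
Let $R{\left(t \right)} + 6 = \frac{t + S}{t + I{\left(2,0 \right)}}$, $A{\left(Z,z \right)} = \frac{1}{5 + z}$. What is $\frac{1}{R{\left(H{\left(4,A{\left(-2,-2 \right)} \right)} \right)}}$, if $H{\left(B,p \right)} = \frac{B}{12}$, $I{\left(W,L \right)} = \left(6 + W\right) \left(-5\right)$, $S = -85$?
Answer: $- \frac{119}{460} \approx -0.2587$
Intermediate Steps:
$I{\left(W,L \right)} = -30 - 5 W$
$H{\left(B,p \right)} = \frac{B}{12}$ ($H{\left(B,p \right)} = B \frac{1}{12} = \frac{B}{12}$)
$R{\left(t \right)} = -6 + \frac{-85 + t}{-40 + t}$ ($R{\left(t \right)} = -6 + \frac{t - 85}{t - 40} = -6 + \frac{-85 + t}{t - 40} = -6 + \frac{-85 + t}{-40 + t}$)
$\frac{1}{R{\left(H{\left(4,A{\left(-2,-2 \right)} \right)} \right)}} = \frac{1}{5 \frac{1}{-40 + \frac{1}{12} \cdot 4} \left(31 - \frac{1}{12} \cdot 4\right)} = \frac{1}{5 \frac{1}{-40 + \frac{1}{3}} \left(31 - \frac{1}{3}\right)} = \frac{1}{5 \frac{1}{- \frac{119}{3}} \left(31 - \frac{1}{3}\right)} = \frac{1}{5 \left(- \frac{3}{119}\right) \frac{92}{3}} = \frac{1}{- \frac{460}{119}} = - \frac{119}{460}$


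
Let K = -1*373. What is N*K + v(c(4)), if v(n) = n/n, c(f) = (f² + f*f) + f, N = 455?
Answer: -169714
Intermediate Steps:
c(f) = f + 2*f² (c(f) = (f² + f²) + f = 2*f² + f = f + 2*f²)
K = -373
v(n) = 1
N*K + v(c(4)) = 455*(-373) + 1 = -169715 + 1 = -169714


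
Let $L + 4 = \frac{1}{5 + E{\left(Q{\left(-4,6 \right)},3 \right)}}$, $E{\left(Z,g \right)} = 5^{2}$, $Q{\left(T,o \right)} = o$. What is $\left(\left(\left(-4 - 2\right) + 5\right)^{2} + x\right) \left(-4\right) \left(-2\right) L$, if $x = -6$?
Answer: $\frac{476}{3} \approx 158.67$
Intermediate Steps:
$E{\left(Z,g \right)} = 25$
$L = - \frac{119}{30}$ ($L = -4 + \frac{1}{5 + 25} = -4 + \frac{1}{30} = - \frac{119}{30} \approx -3.9667$)
$\left(\left(\left(-4 - 2\right) + 5\right)^{2} + x\right) \left(-4\right) \left(-2\right) L = \left(\left(\left(-4 - 2\right) + 5\right)^{2} - 6\right) \left(-4\right) \left(-2\right) \left(- \frac{119}{30}\right) = \left(\left(\left(-4 - 2\right) + 5\right)^{2} - 6\right) 8 \left(- \frac{119}{30}\right) = \left(\left(-6 + 5\right)^{2} - 6\right) \left(- \frac{476}{15}\right) = \left(\left(-1\right)^{2} - 6\right) \left(- \frac{476}{15}\right) = \left(1 - 6\right) \left(- \frac{476}{15}\right) = \left(-5\right) \left(- \frac{476}{15}\right) = \frac{476}{3}$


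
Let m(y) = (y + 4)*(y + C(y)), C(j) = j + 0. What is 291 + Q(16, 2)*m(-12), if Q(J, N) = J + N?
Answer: 3747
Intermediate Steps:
C(j) = j
m(y) = 2*y*(4 + y) (m(y) = (y + 4)*(y + y) = (4 + y)*(2*y) = 2*y*(4 + y))
291 + Q(16, 2)*m(-12) = 291 + (16 + 2)*(2*(-12)*(4 - 12)) = 291 + 18*(2*(-12)*(-8)) = 291 + 18*192 = 291 + 3456 = 3747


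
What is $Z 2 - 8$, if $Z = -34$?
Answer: $-76$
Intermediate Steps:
$Z 2 - 8 = \left(-34\right) 2 - 8 = -68 - 8 = -76$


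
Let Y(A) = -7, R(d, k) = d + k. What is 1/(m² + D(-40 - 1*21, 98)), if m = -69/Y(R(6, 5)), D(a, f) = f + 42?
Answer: 49/11621 ≈ 0.0042165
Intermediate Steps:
D(a, f) = 42 + f
m = 69/7 (m = -69/(-7) = -69*(-⅐) = 69/7 ≈ 9.8571)
1/(m² + D(-40 - 1*21, 98)) = 1/((69/7)² + (42 + 98)) = 1/(4761/49 + 140) = 1/(11621/49) = 49/11621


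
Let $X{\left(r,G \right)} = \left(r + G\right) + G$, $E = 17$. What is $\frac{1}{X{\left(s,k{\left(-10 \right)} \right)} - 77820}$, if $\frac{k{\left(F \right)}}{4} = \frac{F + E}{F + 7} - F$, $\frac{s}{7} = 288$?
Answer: $- \frac{3}{227228} \approx -1.3203 \cdot 10^{-5}$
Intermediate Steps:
$s = 2016$ ($s = 7 \cdot 288 = 2016$)
$k{\left(F \right)} = - 4 F + \frac{4 \left(17 + F\right)}{7 + F}$ ($k{\left(F \right)} = 4 \left(\frac{F + 17}{F + 7} - F\right) = 4 \left(\frac{17 + F}{7 + F} - F\right) = 4 \left(- F + \frac{17 + F}{7 + F}\right) = - 4 F + \frac{4 \left(17 + F\right)}{7 + F}$)
$X{\left(r,G \right)} = r + 2 G$ ($X{\left(r,G \right)} = \left(G + r\right) + G = r + 2 G$)
$\frac{1}{X{\left(s,k{\left(-10 \right)} \right)} - 77820} = \frac{1}{\left(2016 + 2 \frac{4 \left(17 - \left(-10\right)^{2} - -60\right)}{7 - 10}\right) - 77820} = \frac{1}{\left(2016 + 2 \frac{4 \left(17 - 100 + 60\right)}{-3}\right) - 77820} = \frac{1}{\left(2016 + 2 \cdot 4 \left(- \frac{1}{3}\right) \left(17 - 100 + 60\right)\right) - 77820} = \frac{1}{\left(2016 + 2 \cdot 4 \left(- \frac{1}{3}\right) \left(-23\right)\right) - 77820} = \frac{1}{\left(2016 + 2 \cdot \frac{92}{3}\right) - 77820} = \frac{1}{\left(2016 + \frac{184}{3}\right) - 77820} = \frac{1}{\frac{6232}{3} - 77820} = \frac{1}{- \frac{227228}{3}} = - \frac{3}{227228}$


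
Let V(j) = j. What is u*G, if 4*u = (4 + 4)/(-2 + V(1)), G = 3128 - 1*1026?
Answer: -4204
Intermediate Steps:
G = 2102 (G = 3128 - 1026 = 2102)
u = -2 (u = ((4 + 4)/(-2 + 1))/4 = (8/(-1))/4 = (8*(-1))/4 = (¼)*(-8) = -2)
u*G = -2*2102 = -4204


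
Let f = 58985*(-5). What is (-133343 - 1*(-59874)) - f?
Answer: 221456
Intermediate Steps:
f = -294925
(-133343 - 1*(-59874)) - f = (-133343 - 1*(-59874)) - 1*(-294925) = (-133343 + 59874) + 294925 = -73469 + 294925 = 221456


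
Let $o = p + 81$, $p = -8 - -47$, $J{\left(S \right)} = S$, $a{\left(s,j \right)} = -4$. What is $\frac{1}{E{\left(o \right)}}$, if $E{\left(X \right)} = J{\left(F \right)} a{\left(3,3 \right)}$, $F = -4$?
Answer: $\frac{1}{16} \approx 0.0625$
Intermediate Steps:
$p = 39$ ($p = -8 + 47 = 39$)
$o = 120$ ($o = 39 + 81 = 120$)
$E{\left(X \right)} = 16$ ($E{\left(X \right)} = \left(-4\right) \left(-4\right) = 16$)
$\frac{1}{E{\left(o \right)}} = \frac{1}{16}$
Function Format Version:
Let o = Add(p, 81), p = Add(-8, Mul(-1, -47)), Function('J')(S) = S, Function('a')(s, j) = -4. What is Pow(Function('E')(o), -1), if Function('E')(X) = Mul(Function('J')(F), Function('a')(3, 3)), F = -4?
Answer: Rational(1, 16) ≈ 0.062500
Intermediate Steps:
p = 39 (p = Add(-8, 47) = 39)
o = 120 (o = Add(39, 81) = 120)
Function('E')(X) = 16 (Function('E')(X) = Mul(-4, -4) = 16)
Pow(Function('E')(o), -1) = Pow(16, -1) = Rational(1, 16)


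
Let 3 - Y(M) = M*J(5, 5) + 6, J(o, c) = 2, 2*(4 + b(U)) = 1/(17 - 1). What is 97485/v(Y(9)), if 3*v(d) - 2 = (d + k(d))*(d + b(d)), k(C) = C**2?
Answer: -2339640/83879 ≈ -27.893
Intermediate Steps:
b(U) = -127/32 (b(U) = -4 + 1/(2*(17 - 1)) = -4 + (1/2)/16 = -4 + (1/2)*(1/16) = -4 + 1/32 = -127/32)
Y(M) = -3 - 2*M (Y(M) = 3 - (M*2 + 6) = 3 - (2*M + 6) = 3 - (6 + 2*M) = 3 + (-6 - 2*M) = -3 - 2*M)
v(d) = 2/3 + (-127/32 + d)*(d + d**2)/3 (v(d) = 2/3 + ((d + d**2)*(d - 127/32))/3 = 2/3 + ((d + d**2)*(-127/32 + d))/3 = 2/3 + ((-127/32 + d)*(d + d**2))/3 = 2/3 + (-127/32 + d)*(d + d**2)/3)
97485/v(Y(9)) = 97485/(2/3 - 127*(-3 - 2*9)/96 - 95*(-3 - 2*9)**2/96 + (-3 - 2*9)**3/3) = 97485/(2/3 - 127*(-3 - 18)/96 - 95*(-3 - 18)**2/96 + (-3 - 18)**3/3) = 97485/(2/3 - 127/96*(-21) - 95/96*(-21)**2 + (1/3)*(-21)**3) = 97485/(2/3 + 889/32 - 95/96*441 + (1/3)*(-9261)) = 97485/(2/3 + 889/32 - 13965/32 - 3087) = 97485/(-83879/24) = 97485*(-24/83879) = -2339640/83879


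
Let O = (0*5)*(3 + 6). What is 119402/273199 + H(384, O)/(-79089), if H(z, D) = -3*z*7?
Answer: 3882153838/7202345237 ≈ 0.53901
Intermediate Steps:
O = 0 (O = 0*9 = 0)
H(z, D) = -21*z
119402/273199 + H(384, O)/(-79089) = 119402/273199 - 21*384/(-79089) = 119402*(1/273199) - 8064*(-1/79089) = 119402/273199 + 2688/26363 = 3882153838/7202345237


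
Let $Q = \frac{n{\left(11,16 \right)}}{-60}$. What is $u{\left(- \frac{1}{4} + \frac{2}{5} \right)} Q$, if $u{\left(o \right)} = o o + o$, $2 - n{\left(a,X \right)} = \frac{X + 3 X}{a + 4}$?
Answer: $\frac{391}{60000} \approx 0.0065167$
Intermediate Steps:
$n{\left(a,X \right)} = 2 - \frac{4 X}{4 + a}$ ($n{\left(a,X \right)} = 2 - \frac{X + 3 X}{a + 4} = 2 - \frac{4 X}{4 + a}$)
$Q = \frac{17}{450}$ ($Q = \frac{2 \frac{1}{4 + 11} \left(4 + 11 - 32\right)}{-60} = \frac{2 \left(4 + 11 - 32\right)}{15} \left(- \frac{1}{60}\right) = 2 \cdot \frac{1}{15} \left(-17\right) \left(- \frac{1}{60}\right) = \left(- \frac{34}{15}\right) \left(- \frac{1}{60}\right) = \frac{17}{450} \approx 0.037778$)
$u{\left(o \right)} = o + o^{2}$ ($u{\left(o \right)} = o^{2} + o = o + o^{2}$)
$u{\left(- \frac{1}{4} + \frac{2}{5} \right)} Q = \left(- \frac{1}{4} + \frac{2}{5}\right) \left(1 + \left(- \frac{1}{4} + \frac{2}{5}\right)\right) \frac{17}{450} = \frac{3 \left(1 + \frac{3}{20}\right)}{20} \cdot \frac{17}{450} = \frac{3}{20} \cdot \frac{23}{20} \cdot \frac{17}{450} = \frac{69}{400} \cdot \frac{17}{450} = \frac{391}{60000}$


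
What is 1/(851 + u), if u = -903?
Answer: -1/52 ≈ -0.019231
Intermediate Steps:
1/(851 + u) = 1/(851 - 903) = 1/(-52) = -1/52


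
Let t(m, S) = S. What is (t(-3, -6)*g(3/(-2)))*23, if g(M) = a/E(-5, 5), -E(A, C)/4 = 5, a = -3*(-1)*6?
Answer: 621/5 ≈ 124.20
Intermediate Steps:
a = 18 (a = 3*6 = 18)
E(A, C) = -20 (E(A, C) = -4*5 = -20)
g(M) = -9/10 (g(M) = 18/(-20) = 18*(-1/20) = -9/10)
(t(-3, -6)*g(3/(-2)))*23 = -6*(-9/10)*23 = (27/5)*23 = 621/5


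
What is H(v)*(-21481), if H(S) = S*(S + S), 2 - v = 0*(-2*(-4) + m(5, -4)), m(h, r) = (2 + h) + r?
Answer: -171848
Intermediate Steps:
m(h, r) = 2 + h + r
v = 2 (v = 2 - 0*(-2*(-4) + (2 + 5 - 4)) = 2 - 0*(8 + 3) = 2 - 0*11 = 2 - 1*0 = 2 + 0 = 2)
H(S) = 2*S² (H(S) = S*(2*S) = 2*S²)
H(v)*(-21481) = (2*2²)*(-21481) = (2*4)*(-21481) = 8*(-21481) = -171848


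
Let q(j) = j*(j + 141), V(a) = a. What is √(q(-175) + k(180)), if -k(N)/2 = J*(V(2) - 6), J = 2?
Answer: √5966 ≈ 77.240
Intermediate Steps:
k(N) = 16 (k(N) = -4*(2 - 6) = -4*(-4) = -2*(-8) = 16)
q(j) = j*(141 + j)
√(q(-175) + k(180)) = √(-175*(141 - 175) + 16) = √(-175*(-34) + 16) = √(5950 + 16) = √5966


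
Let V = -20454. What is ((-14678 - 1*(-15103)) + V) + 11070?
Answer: -8959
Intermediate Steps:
((-14678 - 1*(-15103)) + V) + 11070 = ((-14678 - 1*(-15103)) - 20454) + 11070 = ((-14678 + 15103) - 20454) + 11070 = (425 - 20454) + 11070 = -20029 + 11070 = -8959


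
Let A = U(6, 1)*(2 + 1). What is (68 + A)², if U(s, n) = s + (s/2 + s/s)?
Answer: 9604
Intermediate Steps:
U(s, n) = 1 + 3*s/2 (U(s, n) = s + (s*(½) + 1) = s + (s/2 + 1) = s + (1 + s/2) = 1 + 3*s/2)
A = 30 (A = (1 + (3/2)*6)*(2 + 1) = (1 + 9)*3 = 10*3 = 30)
(68 + A)² = (68 + 30)² = 98² = 9604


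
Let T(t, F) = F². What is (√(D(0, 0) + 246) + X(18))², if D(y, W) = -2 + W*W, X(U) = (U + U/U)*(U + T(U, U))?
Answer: 42224248 + 25992*√61 ≈ 4.2427e+7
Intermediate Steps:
X(U) = (1 + U)*(U + U²) (X(U) = (U + U/U)*(U + U²) = (U + 1)*(U + U²) = (1 + U)*(U + U²))
D(y, W) = -2 + W²
(√(D(0, 0) + 246) + X(18))² = (√((-2 + 0²) + 246) + 18*(1 + 18² + 2*18))² = (√((-2 + 0) + 246) + 18*(1 + 324 + 36))² = (√(-2 + 246) + 18*361)² = (√244 + 6498)² = (2*√61 + 6498)² = (6498 + 2*√61)²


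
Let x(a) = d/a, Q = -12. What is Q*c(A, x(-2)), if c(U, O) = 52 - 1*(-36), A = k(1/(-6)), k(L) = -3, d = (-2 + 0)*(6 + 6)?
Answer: -1056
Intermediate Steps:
d = -24 (d = -2*12 = -24)
x(a) = -24/a
A = -3
c(U, O) = 88 (c(U, O) = 52 + 36 = 88)
Q*c(A, x(-2)) = -12*88 = -1056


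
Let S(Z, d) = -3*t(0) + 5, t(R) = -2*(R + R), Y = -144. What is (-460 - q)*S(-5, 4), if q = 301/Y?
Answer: -329695/144 ≈ -2289.5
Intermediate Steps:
t(R) = -4*R
q = -301/144 (q = 301/(-144) = 301*(-1/144) = -301/144 ≈ -2.0903)
S(Z, d) = 5 (S(Z, d) = -(-12)*0 + 5 = -3*0 + 5 = 0 + 5 = 5)
(-460 - q)*S(-5, 4) = (-460 - 1*(-301/144))*5 = (-460 + 301/144)*5 = -65939/144*5 = -329695/144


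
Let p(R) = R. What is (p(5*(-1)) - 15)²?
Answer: 400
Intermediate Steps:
(p(5*(-1)) - 15)² = (5*(-1) - 15)² = (-5 - 15)² = (-20)² = 400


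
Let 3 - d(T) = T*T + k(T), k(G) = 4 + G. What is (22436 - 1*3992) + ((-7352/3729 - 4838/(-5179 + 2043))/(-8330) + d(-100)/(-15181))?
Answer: 160448392080744661/8698911203136 ≈ 18445.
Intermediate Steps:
d(T) = -1 - T - T² (d(T) = 3 - (T*T + (4 + T)) = 3 - (T² + (4 + T)) = 3 - (4 + T + T²) = 3 + (-4 - T - T²) = -1 - T - T²)
(22436 - 1*3992) + ((-7352/3729 - 4838/(-5179 + 2043))/(-8330) + d(-100)/(-15181)) = (22436 - 1*3992) + ((-7352/3729 - 4838/(-5179 + 2043))/(-8330) + (-1 - 1*(-100) - 1*(-100)²)/(-15181)) = (22436 - 3992) + ((-7352*1/3729 - 4838/(-3136))*(-1/8330) + (-1 + 100 - 1*10000)*(-1/15181)) = 18444 + ((-7352/3729 - 4838*(-1/3136))*(-1/8330) + (-1 + 100 - 10000)*(-1/15181)) = 18444 + ((-7352/3729 + 2419/1568)*(-1/8330) - 9901*(-1/15181)) = 18444 + (-2507485/5847072*(-1/8330) + 9901/15181) = 18444 + (501497/9741221952 + 9901/15181) = 18444 + 5673850104277/8698911203136 = 160448392080744661/8698911203136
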